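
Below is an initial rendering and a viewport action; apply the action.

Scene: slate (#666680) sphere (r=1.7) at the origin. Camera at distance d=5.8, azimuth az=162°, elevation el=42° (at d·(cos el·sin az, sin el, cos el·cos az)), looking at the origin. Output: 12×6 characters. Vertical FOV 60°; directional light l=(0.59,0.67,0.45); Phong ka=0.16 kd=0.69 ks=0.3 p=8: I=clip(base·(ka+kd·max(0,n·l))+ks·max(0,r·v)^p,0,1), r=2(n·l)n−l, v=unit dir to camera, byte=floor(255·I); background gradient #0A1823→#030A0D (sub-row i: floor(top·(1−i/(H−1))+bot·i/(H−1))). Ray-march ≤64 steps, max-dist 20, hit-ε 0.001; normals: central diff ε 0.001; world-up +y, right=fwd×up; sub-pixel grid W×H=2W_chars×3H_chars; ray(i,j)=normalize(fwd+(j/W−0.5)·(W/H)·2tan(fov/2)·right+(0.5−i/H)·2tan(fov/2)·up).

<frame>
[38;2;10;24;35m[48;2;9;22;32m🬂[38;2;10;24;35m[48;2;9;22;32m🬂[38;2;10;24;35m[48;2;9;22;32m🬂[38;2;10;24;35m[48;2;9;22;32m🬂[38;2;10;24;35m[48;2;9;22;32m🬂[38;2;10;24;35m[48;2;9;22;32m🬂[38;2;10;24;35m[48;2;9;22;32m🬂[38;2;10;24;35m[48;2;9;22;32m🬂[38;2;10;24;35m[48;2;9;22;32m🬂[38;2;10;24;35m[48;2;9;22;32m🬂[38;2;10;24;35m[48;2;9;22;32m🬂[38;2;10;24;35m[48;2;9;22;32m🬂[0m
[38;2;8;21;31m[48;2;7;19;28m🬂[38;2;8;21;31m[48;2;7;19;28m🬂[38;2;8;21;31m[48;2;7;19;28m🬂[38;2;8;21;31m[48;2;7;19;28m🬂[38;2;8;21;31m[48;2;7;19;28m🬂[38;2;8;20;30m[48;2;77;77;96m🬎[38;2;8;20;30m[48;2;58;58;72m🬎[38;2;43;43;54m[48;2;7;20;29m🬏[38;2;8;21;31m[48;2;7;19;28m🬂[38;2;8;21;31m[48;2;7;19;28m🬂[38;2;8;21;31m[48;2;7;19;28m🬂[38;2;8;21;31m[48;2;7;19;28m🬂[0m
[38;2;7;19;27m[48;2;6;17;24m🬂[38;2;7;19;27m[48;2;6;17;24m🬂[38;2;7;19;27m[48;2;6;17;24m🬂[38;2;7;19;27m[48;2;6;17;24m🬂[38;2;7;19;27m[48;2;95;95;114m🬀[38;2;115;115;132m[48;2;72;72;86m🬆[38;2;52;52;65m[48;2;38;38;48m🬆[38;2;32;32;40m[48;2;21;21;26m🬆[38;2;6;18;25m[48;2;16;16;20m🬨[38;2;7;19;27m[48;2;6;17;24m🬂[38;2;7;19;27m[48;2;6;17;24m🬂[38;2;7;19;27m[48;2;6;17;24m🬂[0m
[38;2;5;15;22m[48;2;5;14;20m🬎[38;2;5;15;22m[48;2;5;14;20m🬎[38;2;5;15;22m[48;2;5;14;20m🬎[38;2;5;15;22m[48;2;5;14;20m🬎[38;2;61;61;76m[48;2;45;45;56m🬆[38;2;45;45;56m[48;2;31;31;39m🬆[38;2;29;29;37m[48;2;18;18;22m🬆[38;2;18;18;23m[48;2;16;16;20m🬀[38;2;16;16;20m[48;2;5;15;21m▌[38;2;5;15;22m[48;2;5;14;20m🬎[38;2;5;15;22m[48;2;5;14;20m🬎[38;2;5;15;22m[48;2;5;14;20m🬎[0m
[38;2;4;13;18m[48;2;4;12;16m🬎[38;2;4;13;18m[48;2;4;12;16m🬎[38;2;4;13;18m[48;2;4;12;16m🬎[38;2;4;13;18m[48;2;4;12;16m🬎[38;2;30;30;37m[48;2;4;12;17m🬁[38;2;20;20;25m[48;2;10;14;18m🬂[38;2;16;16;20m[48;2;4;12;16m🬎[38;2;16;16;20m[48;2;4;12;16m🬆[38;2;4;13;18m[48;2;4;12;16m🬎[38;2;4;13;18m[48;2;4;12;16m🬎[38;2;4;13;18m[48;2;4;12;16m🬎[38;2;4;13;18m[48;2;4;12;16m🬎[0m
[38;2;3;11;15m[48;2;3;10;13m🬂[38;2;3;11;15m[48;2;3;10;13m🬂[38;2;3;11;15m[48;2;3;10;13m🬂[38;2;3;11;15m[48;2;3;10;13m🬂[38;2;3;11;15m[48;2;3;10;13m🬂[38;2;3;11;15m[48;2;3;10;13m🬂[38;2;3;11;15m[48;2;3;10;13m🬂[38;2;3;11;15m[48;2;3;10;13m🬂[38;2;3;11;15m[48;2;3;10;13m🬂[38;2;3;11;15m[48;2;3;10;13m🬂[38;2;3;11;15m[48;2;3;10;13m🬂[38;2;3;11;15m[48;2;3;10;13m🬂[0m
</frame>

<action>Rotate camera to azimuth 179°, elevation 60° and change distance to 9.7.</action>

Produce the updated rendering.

<frame>
[38;2;10;24;35m[48;2;9;22;32m🬂[38;2;10;24;35m[48;2;9;22;32m🬂[38;2;10;24;35m[48;2;9;22;32m🬂[38;2;10;24;35m[48;2;9;22;32m🬂[38;2;10;24;35m[48;2;9;22;32m🬂[38;2;10;24;35m[48;2;9;22;32m🬂[38;2;10;24;35m[48;2;9;22;32m🬂[38;2;10;24;35m[48;2;9;22;32m🬂[38;2;10;24;35m[48;2;9;22;32m🬂[38;2;10;24;35m[48;2;9;22;32m🬂[38;2;10;24;35m[48;2;9;22;32m🬂[38;2;10;24;35m[48;2;9;22;32m🬂[0m
[38;2;8;21;31m[48;2;7;19;28m🬂[38;2;8;21;31m[48;2;7;19;28m🬂[38;2;8;21;31m[48;2;7;19;28m🬂[38;2;8;21;31m[48;2;7;19;28m🬂[38;2;8;21;31m[48;2;7;19;28m🬂[38;2;8;21;31m[48;2;7;19;28m🬂[38;2;8;21;31m[48;2;7;19;28m🬂[38;2;8;21;31m[48;2;7;19;28m🬂[38;2;8;21;31m[48;2;7;19;28m🬂[38;2;8;21;31m[48;2;7;19;28m🬂[38;2;8;21;31m[48;2;7;19;28m🬂[38;2;8;21;31m[48;2;7;19;28m🬂[0m
[38;2;7;19;27m[48;2;6;17;24m🬂[38;2;7;19;27m[48;2;6;17;24m🬂[38;2;7;19;27m[48;2;6;17;24m🬂[38;2;7;19;27m[48;2;6;17;24m🬂[38;2;7;19;27m[48;2;6;17;24m🬂[38;2;7;18;26m[48;2;104;104;123m🬆[38;2;18;26;35m[48;2;62;62;78m🬡[38;2;23;23;28m[48;2;6;18;25m🬏[38;2;7;19;27m[48;2;6;17;24m🬂[38;2;7;19;27m[48;2;6;17;24m🬂[38;2;7;19;27m[48;2;6;17;24m🬂[38;2;7;19;27m[48;2;6;17;24m🬂[0m
[38;2;5;15;22m[48;2;5;14;20m🬎[38;2;5;15;22m[48;2;5;14;20m🬎[38;2;5;15;22m[48;2;5;14;20m🬎[38;2;5;15;22m[48;2;5;14;20m🬎[38;2;5;15;22m[48;2;5;14;20m🬎[38;2;54;54;68m[48;2;19;22;28m🬆[38;2;41;41;52m[48;2;20;20;25m🬀[38;2;16;16;20m[48;2;5;14;21m🬄[38;2;5;15;22m[48;2;5;14;20m🬎[38;2;5;15;22m[48;2;5;14;20m🬎[38;2;5;15;22m[48;2;5;14;20m🬎[38;2;5;15;22m[48;2;5;14;20m🬎[0m
[38;2;4;13;18m[48;2;4;12;16m🬎[38;2;4;13;18m[48;2;4;12;16m🬎[38;2;4;13;18m[48;2;4;12;16m🬎[38;2;4;13;18m[48;2;4;12;16m🬎[38;2;4;13;18m[48;2;4;12;16m🬎[38;2;4;13;18m[48;2;4;12;16m🬎[38;2;4;13;18m[48;2;4;12;16m🬎[38;2;4;13;18m[48;2;4;12;16m🬎[38;2;4;13;18m[48;2;4;12;16m🬎[38;2;4;13;18m[48;2;4;12;16m🬎[38;2;4;13;18m[48;2;4;12;16m🬎[38;2;4;13;18m[48;2;4;12;16m🬎[0m
[38;2;3;11;15m[48;2;3;10;13m🬂[38;2;3;11;15m[48;2;3;10;13m🬂[38;2;3;11;15m[48;2;3;10;13m🬂[38;2;3;11;15m[48;2;3;10;13m🬂[38;2;3;11;15m[48;2;3;10;13m🬂[38;2;3;11;15m[48;2;3;10;13m🬂[38;2;3;11;15m[48;2;3;10;13m🬂[38;2;3;11;15m[48;2;3;10;13m🬂[38;2;3;11;15m[48;2;3;10;13m🬂[38;2;3;11;15m[48;2;3;10;13m🬂[38;2;3;11;15m[48;2;3;10;13m🬂[38;2;3;11;15m[48;2;3;10;13m🬂[0m
</frame>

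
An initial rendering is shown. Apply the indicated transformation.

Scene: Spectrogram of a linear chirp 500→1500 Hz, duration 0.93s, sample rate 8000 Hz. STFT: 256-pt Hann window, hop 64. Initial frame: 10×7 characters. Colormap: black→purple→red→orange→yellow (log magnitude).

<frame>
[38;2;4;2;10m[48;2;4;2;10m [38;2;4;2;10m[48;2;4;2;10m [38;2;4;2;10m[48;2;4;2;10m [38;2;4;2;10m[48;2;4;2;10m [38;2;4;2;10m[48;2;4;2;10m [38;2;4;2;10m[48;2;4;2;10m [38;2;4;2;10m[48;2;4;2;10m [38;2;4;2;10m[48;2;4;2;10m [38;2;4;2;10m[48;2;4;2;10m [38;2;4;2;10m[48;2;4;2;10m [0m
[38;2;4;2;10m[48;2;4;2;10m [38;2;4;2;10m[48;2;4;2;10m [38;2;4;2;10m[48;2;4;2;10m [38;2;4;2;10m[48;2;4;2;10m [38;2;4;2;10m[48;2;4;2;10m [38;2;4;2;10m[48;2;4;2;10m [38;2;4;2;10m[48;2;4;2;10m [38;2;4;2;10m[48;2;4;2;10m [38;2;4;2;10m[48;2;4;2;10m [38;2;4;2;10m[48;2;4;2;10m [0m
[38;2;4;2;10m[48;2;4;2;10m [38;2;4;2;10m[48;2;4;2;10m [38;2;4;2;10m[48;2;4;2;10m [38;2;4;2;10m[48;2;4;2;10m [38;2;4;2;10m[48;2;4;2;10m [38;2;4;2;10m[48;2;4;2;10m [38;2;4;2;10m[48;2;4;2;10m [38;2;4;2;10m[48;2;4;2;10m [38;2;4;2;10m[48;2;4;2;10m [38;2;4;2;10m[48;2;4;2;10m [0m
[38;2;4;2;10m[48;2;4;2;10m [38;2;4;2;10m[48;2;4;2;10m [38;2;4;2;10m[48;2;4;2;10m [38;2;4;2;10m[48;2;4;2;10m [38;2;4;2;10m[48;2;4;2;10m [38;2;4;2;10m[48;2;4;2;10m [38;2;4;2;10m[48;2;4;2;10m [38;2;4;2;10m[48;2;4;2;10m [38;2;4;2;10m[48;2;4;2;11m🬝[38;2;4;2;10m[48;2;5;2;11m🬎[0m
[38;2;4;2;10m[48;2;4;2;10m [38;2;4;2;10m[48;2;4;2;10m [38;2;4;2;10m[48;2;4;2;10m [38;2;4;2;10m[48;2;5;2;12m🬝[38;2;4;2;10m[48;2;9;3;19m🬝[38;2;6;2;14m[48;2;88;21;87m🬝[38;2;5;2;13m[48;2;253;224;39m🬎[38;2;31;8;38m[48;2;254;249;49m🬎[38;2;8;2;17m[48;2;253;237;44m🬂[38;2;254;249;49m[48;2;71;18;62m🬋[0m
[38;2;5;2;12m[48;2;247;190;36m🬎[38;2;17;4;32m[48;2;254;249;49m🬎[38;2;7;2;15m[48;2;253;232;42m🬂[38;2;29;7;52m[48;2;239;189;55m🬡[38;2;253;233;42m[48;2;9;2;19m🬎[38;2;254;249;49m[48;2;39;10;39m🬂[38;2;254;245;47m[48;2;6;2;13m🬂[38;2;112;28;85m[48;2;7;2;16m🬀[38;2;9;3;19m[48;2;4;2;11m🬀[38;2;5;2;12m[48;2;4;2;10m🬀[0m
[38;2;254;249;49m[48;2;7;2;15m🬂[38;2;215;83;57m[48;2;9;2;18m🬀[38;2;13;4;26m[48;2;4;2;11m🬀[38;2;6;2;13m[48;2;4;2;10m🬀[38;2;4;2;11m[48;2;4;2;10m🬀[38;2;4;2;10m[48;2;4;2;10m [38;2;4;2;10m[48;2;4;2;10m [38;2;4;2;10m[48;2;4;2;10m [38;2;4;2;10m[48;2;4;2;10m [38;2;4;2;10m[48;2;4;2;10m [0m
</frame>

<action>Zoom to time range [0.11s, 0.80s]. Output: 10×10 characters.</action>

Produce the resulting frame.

<frame>
[38;2;4;2;10m[48;2;4;2;10m [38;2;4;2;10m[48;2;4;2;10m [38;2;4;2;10m[48;2;4;2;10m [38;2;4;2;10m[48;2;4;2;10m [38;2;4;2;10m[48;2;4;2;10m [38;2;4;2;10m[48;2;4;2;10m [38;2;4;2;10m[48;2;4;2;10m [38;2;4;2;10m[48;2;4;2;10m [38;2;4;2;10m[48;2;4;2;10m [38;2;4;2;10m[48;2;4;2;10m [0m
[38;2;4;2;10m[48;2;4;2;10m [38;2;4;2;10m[48;2;4;2;10m [38;2;4;2;10m[48;2;4;2;10m [38;2;4;2;10m[48;2;4;2;10m [38;2;4;2;10m[48;2;4;2;10m [38;2;4;2;10m[48;2;4;2;10m [38;2;4;2;10m[48;2;4;2;10m [38;2;4;2;10m[48;2;4;2;10m [38;2;4;2;10m[48;2;4;2;10m [38;2;4;2;10m[48;2;4;2;10m [0m
[38;2;4;2;10m[48;2;4;2;10m [38;2;4;2;10m[48;2;4;2;10m [38;2;4;2;10m[48;2;4;2;10m [38;2;4;2;10m[48;2;4;2;10m [38;2;4;2;10m[48;2;4;2;10m [38;2;4;2;10m[48;2;4;2;10m [38;2;4;2;10m[48;2;4;2;10m [38;2;4;2;10m[48;2;4;2;10m [38;2;4;2;10m[48;2;4;2;10m [38;2;4;2;10m[48;2;4;2;10m [0m
[38;2;4;2;10m[48;2;4;2;10m [38;2;4;2;10m[48;2;4;2;10m [38;2;4;2;10m[48;2;4;2;10m [38;2;4;2;10m[48;2;4;2;10m [38;2;4;2;10m[48;2;4;2;10m [38;2;4;2;10m[48;2;4;2;10m [38;2;4;2;10m[48;2;4;2;10m [38;2;4;2;10m[48;2;4;2;10m [38;2;4;2;10m[48;2;4;2;10m [38;2;4;2;10m[48;2;4;2;10m [0m
[38;2;4;2;10m[48;2;4;2;10m [38;2;4;2;10m[48;2;4;2;10m [38;2;4;2;10m[48;2;4;2;10m [38;2;4;2;10m[48;2;4;2;10m [38;2;4;2;10m[48;2;4;2;10m [38;2;4;2;10m[48;2;4;2;10m [38;2;4;2;10m[48;2;4;2;10m [38;2;4;2;10m[48;2;4;2;10m [38;2;4;2;10m[48;2;4;2;10m [38;2;4;2;10m[48;2;4;2;10m [0m
[38;2;4;2;10m[48;2;4;2;10m [38;2;4;2;10m[48;2;4;2;10m [38;2;4;2;10m[48;2;4;2;10m [38;2;4;2;10m[48;2;4;2;10m [38;2;4;2;10m[48;2;4;2;10m [38;2;4;2;10m[48;2;4;2;10m [38;2;4;2;10m[48;2;4;2;10m [38;2;4;2;10m[48;2;4;2;10m [38;2;4;2;10m[48;2;4;2;10m [38;2;4;2;10m[48;2;5;2;11m🬝[0m
[38;2;4;2;10m[48;2;4;2;10m [38;2;4;2;10m[48;2;4;2;10m [38;2;4;2;10m[48;2;4;2;10m [38;2;4;2;10m[48;2;4;2;11m🬎[38;2;4;2;10m[48;2;6;2;13m🬝[38;2;4;2;10m[48;2;8;2;17m🬎[38;2;6;2;14m[48;2;26;6;47m🬝[38;2;24;6;28m[48;2;251;181;22m🬝[38;2;14;3;27m[48;2;254;249;49m🬎[38;2;69;18;41m[48;2;254;246;48m🬆[0m
[38;2;5;2;12m[48;2;19;5;35m🬝[38;2;14;4;27m[48;2;220;92;51m🬝[38;2;12;3;24m[48;2;254;243;47m🬎[38;2;35;8;38m[48;2;252;222;38m🬆[38;2;15;4;29m[48;2;253;224;39m🬂[38;2;246;203;45m[48;2;40;9;69m🬍[38;2;253;234;43m[48;2;8;2;17m🬎[38;2;254;249;49m[48;2;37;9;39m🬂[38;2;248;191;34m[48;2;8;2;17m🬂[38;2;73;17;88m[48;2;9;2;18m🬀[0m
[38;2;253;235;43m[48;2;20;5;38m🬎[38;2;242;196;49m[48;2;21;5;38m🬆[38;2;253;228;40m[48;2;9;3;19m🬂[38;2;127;32;84m[48;2;9;2;19m🬀[38;2;11;3;23m[48;2;4;2;10m🬂[38;2;7;2;15m[48;2;4;2;10m🬀[38;2;4;2;11m[48;2;4;2;10m🬂[38;2;4;2;11m[48;2;4;2;10m🬀[38;2;4;2;10m[48;2;4;2;10m [38;2;4;2;10m[48;2;4;2;10m [0m
[38;2;5;2;11m[48;2;4;2;10m🬂[38;2;4;2;11m[48;2;4;2;10m🬀[38;2;4;2;10m[48;2;4;2;10m [38;2;4;2;10m[48;2;4;2;10m [38;2;4;2;10m[48;2;4;2;10m [38;2;4;2;10m[48;2;4;2;10m [38;2;4;2;10m[48;2;4;2;10m [38;2;4;2;10m[48;2;4;2;10m [38;2;4;2;10m[48;2;4;2;10m [38;2;4;2;10m[48;2;4;2;10m [0m
</frame>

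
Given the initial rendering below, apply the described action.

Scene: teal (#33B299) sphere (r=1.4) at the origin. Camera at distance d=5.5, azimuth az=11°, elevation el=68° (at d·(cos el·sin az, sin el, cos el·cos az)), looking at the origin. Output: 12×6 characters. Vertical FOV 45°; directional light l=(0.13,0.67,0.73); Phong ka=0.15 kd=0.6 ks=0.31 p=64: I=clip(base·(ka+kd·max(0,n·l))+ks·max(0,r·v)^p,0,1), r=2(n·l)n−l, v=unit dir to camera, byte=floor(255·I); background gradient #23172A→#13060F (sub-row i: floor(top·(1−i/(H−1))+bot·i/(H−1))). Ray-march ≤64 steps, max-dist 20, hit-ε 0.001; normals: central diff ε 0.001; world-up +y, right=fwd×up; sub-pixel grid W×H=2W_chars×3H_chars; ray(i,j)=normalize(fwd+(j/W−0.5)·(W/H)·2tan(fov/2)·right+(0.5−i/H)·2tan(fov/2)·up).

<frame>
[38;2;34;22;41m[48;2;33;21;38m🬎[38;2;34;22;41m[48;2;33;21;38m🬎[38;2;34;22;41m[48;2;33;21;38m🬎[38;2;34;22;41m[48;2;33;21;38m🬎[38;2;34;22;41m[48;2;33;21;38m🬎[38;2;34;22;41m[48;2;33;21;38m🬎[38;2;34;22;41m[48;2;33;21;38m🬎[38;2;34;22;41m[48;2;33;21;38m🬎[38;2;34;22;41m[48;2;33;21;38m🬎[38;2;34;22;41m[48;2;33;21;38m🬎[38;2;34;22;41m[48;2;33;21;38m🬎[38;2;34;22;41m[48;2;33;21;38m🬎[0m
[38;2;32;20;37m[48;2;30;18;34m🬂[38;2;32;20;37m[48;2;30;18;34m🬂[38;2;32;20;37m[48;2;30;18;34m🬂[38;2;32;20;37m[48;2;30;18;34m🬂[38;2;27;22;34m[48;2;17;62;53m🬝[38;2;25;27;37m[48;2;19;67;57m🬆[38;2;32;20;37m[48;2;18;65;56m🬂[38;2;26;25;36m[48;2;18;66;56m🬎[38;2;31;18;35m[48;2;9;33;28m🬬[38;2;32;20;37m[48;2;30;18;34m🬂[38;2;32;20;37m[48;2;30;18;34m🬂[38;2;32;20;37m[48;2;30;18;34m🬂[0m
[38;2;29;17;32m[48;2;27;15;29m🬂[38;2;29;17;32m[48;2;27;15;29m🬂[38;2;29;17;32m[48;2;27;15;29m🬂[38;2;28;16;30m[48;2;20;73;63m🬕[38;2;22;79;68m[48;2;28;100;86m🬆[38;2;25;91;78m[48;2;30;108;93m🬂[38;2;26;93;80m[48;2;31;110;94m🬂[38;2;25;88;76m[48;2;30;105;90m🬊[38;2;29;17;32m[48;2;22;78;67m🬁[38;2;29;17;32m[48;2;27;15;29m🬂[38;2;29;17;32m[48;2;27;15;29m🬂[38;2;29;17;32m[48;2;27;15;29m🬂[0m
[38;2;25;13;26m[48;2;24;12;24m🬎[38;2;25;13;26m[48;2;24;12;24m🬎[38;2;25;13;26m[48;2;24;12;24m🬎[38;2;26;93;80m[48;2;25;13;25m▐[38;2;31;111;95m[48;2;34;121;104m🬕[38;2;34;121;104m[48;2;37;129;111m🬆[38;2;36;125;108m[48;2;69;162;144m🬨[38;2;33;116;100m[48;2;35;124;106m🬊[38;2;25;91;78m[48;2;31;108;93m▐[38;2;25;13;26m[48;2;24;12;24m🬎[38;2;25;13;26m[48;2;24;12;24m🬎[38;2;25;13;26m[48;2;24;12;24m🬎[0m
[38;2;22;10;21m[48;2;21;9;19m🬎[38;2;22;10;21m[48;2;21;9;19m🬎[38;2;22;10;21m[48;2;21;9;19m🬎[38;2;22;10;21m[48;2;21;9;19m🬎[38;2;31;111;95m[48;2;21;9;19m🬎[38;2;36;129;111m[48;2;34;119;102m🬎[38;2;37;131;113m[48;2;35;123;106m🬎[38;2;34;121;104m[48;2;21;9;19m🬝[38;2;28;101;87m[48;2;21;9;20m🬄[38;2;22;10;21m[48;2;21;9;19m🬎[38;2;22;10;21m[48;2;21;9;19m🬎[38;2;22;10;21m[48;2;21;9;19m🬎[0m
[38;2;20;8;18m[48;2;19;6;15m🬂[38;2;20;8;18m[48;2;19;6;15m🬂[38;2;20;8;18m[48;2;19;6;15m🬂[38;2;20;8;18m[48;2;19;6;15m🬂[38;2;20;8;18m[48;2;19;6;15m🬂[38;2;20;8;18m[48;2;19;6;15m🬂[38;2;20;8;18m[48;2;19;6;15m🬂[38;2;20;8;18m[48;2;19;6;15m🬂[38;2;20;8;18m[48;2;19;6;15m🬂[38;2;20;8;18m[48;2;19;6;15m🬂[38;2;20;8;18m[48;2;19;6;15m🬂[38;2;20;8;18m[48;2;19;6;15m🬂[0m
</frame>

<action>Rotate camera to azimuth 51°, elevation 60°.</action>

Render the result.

<frame>
[38;2;34;22;41m[48;2;33;21;38m🬎[38;2;34;22;41m[48;2;33;21;38m🬎[38;2;34;22;41m[48;2;33;21;38m🬎[38;2;34;22;41m[48;2;33;21;38m🬎[38;2;34;22;41m[48;2;33;21;38m🬎[38;2;34;22;41m[48;2;33;21;38m🬎[38;2;34;22;41m[48;2;33;21;38m🬎[38;2;34;22;41m[48;2;33;21;38m🬎[38;2;34;22;41m[48;2;33;21;38m🬎[38;2;34;22;41m[48;2;33;21;38m🬎[38;2;34;22;41m[48;2;33;21;38m🬎[38;2;34;22;41m[48;2;33;21;38m🬎[0m
[38;2;32;20;37m[48;2;30;18;34m🬂[38;2;32;20;37m[48;2;30;18;34m🬂[38;2;32;20;37m[48;2;30;18;34m🬂[38;2;32;20;37m[48;2;30;18;34m🬂[38;2;31;19;36m[48;2;26;93;79m🬎[38;2;32;20;37m[48;2;25;90;77m🬂[38;2;32;20;37m[48;2;22;79;67m🬂[38;2;31;19;36m[48;2;16;57;49m🬊[38;2;31;18;35m[48;2;7;26;22m🬬[38;2;32;20;37m[48;2;30;18;34m🬂[38;2;32;20;37m[48;2;30;18;34m🬂[38;2;32;20;37m[48;2;30;18;34m🬂[0m
[38;2;29;17;32m[48;2;27;15;29m🬂[38;2;29;17;32m[48;2;27;15;29m🬂[38;2;29;17;32m[48;2;27;15;29m🬂[38;2;28;16;30m[48;2;33;116;100m🬕[38;2;31;112;96m[48;2;35;125;107m🬂[38;2;32;112;97m[48;2;34;122;105m🬊[38;2;28;100;85m[48;2;31;110;95m🬊[38;2;21;74;64m[48;2;25;89;77m🬉[38;2;16;30;32m[48;2;16;59;50m▐[38;2;29;17;32m[48;2;27;15;29m🬂[38;2;29;17;32m[48;2;27;15;29m🬂[38;2;29;17;32m[48;2;27;15;29m🬂[0m
[38;2;25;13;26m[48;2;24;12;24m🬎[38;2;25;13;26m[48;2;24;12;24m🬎[38;2;25;13;26m[48;2;24;12;24m🬎[38;2;35;124;107m[48;2;25;13;25m▐[38;2;38;132;114m[48;2;37;131;112m🬋[38;2;56;148;130m[48;2;41;131;113m🬄[38;2;31;111;95m[48;2;33;118;102m▐[38;2;28;101;86m[48;2;25;88;76m▌[38;2;20;71;61m[48;2;12;45;39m▌[38;2;25;13;26m[48;2;24;12;24m🬎[38;2;25;13;26m[48;2;24;12;24m🬎[38;2;25;13;26m[48;2;24;12;24m🬎[0m
[38;2;22;10;21m[48;2;21;9;19m🬎[38;2;22;10;21m[48;2;21;9;19m🬎[38;2;22;10;21m[48;2;21;9;19m🬎[38;2;22;10;21m[48;2;21;9;19m🬎[38;2;34;119;103m[48;2;21;9;19m🬎[38;2;34;121;104m[48;2;30;105;90m🬎[38;2;31;111;96m[48;2;27;96;83m🬆[38;2;23;83;71m[48;2;21;9;19m🬝[38;2;14;51;43m[48;2;21;9;20m🬄[38;2;22;10;21m[48;2;21;9;19m🬎[38;2;22;10;21m[48;2;21;9;19m🬎[38;2;22;10;21m[48;2;21;9;19m🬎[0m
[38;2;20;8;18m[48;2;19;6;15m🬂[38;2;20;8;18m[48;2;19;6;15m🬂[38;2;20;8;18m[48;2;19;6;15m🬂[38;2;20;8;18m[48;2;19;6;15m🬂[38;2;20;8;18m[48;2;19;6;15m🬂[38;2;20;8;18m[48;2;19;6;15m🬂[38;2;20;8;18m[48;2;19;6;15m🬂[38;2;20;8;18m[48;2;19;6;15m🬂[38;2;20;8;18m[48;2;19;6;15m🬂[38;2;20;8;18m[48;2;19;6;15m🬂[38;2;20;8;18m[48;2;19;6;15m🬂[38;2;20;8;18m[48;2;19;6;15m🬂[0m
</frame>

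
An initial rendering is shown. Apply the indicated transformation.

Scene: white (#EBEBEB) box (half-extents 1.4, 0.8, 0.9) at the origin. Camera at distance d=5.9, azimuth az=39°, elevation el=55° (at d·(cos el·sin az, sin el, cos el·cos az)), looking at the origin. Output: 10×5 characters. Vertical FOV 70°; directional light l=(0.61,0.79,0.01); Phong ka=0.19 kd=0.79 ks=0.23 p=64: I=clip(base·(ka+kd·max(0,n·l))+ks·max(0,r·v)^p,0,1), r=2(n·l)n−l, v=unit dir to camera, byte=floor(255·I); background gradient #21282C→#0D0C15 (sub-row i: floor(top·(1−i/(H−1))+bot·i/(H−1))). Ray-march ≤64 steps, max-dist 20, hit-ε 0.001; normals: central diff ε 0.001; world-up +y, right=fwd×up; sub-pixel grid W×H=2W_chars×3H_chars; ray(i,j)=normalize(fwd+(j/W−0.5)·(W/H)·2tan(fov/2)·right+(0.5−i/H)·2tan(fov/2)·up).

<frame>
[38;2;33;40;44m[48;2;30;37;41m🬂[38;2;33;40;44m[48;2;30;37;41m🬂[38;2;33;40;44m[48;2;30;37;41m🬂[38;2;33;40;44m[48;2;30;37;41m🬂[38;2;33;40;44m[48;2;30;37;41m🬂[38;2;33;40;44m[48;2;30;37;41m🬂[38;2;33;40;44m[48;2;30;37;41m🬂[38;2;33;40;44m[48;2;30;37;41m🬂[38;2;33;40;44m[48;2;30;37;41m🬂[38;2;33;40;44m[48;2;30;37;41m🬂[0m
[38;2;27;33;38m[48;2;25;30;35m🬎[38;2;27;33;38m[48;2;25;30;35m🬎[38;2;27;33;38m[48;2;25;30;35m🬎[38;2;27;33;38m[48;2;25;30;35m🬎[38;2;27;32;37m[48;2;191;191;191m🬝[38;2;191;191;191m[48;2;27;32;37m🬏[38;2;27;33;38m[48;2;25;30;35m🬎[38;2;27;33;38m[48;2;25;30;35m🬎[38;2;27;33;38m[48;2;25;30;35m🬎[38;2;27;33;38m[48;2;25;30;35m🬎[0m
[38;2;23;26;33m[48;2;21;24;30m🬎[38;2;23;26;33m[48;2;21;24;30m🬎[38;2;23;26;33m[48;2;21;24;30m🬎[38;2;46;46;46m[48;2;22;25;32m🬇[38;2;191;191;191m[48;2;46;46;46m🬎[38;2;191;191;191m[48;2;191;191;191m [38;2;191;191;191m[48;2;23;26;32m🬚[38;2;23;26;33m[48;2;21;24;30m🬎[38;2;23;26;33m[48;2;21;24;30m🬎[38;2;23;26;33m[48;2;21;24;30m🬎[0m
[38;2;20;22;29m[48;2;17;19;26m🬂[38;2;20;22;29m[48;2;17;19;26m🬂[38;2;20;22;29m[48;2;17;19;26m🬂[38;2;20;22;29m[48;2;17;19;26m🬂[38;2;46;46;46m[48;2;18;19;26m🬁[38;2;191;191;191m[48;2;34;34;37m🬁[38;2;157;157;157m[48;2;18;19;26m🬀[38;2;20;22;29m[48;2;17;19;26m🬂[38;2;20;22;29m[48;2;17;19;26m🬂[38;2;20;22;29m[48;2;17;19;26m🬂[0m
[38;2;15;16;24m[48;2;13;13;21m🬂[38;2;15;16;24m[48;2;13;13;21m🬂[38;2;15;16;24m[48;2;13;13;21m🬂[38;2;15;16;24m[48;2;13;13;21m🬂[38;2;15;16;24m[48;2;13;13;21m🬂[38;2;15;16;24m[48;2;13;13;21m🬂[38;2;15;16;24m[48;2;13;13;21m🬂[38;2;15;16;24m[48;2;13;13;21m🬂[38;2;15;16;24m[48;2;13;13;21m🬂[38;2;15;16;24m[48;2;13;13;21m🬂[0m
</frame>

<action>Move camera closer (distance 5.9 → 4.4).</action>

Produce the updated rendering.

<frame>
[38;2;33;40;44m[48;2;30;37;41m🬂[38;2;33;40;44m[48;2;30;37;41m🬂[38;2;33;40;44m[48;2;30;37;41m🬂[38;2;33;40;44m[48;2;30;37;41m🬂[38;2;33;40;44m[48;2;30;37;41m🬂[38;2;33;40;44m[48;2;30;37;41m🬂[38;2;33;40;44m[48;2;30;37;41m🬂[38;2;33;40;44m[48;2;30;37;41m🬂[38;2;33;40;44m[48;2;30;37;41m🬂[38;2;33;40;44m[48;2;30;37;41m🬂[0m
[38;2;27;33;38m[48;2;25;30;35m🬎[38;2;27;33;38m[48;2;25;30;35m🬎[38;2;27;33;38m[48;2;25;30;35m🬎[38;2;27;32;37m[48;2;191;191;191m🬝[38;2;27;33;38m[48;2;191;191;191m🬆[38;2;27;33;38m[48;2;191;191;191m🬎[38;2;27;33;38m[48;2;25;30;35m🬎[38;2;27;33;38m[48;2;25;30;35m🬎[38;2;27;33;38m[48;2;25;30;35m🬎[38;2;27;33;38m[48;2;25;30;35m🬎[0m
[38;2;23;26;33m[48;2;21;24;30m🬎[38;2;23;26;33m[48;2;21;24;30m🬎[38;2;23;26;33m[48;2;21;24;30m🬎[38;2;191;191;191m[48;2;39;40;42m🬂[38;2;191;191;191m[48;2;46;46;46m🬬[38;2;191;191;191m[48;2;191;191;191m [38;2;191;191;191m[48;2;191;191;191m [38;2;191;191;191m[48;2;22;25;32m🬃[38;2;23;26;33m[48;2;21;24;30m🬎[38;2;23;26;33m[48;2;21;24;30m🬎[0m
[38;2;20;22;29m[48;2;17;19;26m🬂[38;2;20;22;29m[48;2;17;19;26m🬂[38;2;20;22;29m[48;2;17;19;26m🬂[38;2;20;22;29m[48;2;17;19;26m🬂[38;2;46;46;46m[48;2;17;18;25m🬊[38;2;191;191;191m[48;2;38;39;40m🬂[38;2;191;191;191m[48;2;17;18;25m🬆[38;2;20;22;29m[48;2;17;19;26m🬂[38;2;20;22;29m[48;2;17;19;26m🬂[38;2;20;22;29m[48;2;17;19;26m🬂[0m
[38;2;15;16;24m[48;2;13;13;21m🬂[38;2;15;16;24m[48;2;13;13;21m🬂[38;2;15;16;24m[48;2;13;13;21m🬂[38;2;15;16;24m[48;2;13;13;21m🬂[38;2;15;16;24m[48;2;13;13;21m🬂[38;2;15;16;24m[48;2;13;13;21m🬂[38;2;15;16;24m[48;2;13;13;21m🬂[38;2;15;16;24m[48;2;13;13;21m🬂[38;2;15;16;24m[48;2;13;13;21m🬂[38;2;15;16;24m[48;2;13;13;21m🬂[0m
</frame>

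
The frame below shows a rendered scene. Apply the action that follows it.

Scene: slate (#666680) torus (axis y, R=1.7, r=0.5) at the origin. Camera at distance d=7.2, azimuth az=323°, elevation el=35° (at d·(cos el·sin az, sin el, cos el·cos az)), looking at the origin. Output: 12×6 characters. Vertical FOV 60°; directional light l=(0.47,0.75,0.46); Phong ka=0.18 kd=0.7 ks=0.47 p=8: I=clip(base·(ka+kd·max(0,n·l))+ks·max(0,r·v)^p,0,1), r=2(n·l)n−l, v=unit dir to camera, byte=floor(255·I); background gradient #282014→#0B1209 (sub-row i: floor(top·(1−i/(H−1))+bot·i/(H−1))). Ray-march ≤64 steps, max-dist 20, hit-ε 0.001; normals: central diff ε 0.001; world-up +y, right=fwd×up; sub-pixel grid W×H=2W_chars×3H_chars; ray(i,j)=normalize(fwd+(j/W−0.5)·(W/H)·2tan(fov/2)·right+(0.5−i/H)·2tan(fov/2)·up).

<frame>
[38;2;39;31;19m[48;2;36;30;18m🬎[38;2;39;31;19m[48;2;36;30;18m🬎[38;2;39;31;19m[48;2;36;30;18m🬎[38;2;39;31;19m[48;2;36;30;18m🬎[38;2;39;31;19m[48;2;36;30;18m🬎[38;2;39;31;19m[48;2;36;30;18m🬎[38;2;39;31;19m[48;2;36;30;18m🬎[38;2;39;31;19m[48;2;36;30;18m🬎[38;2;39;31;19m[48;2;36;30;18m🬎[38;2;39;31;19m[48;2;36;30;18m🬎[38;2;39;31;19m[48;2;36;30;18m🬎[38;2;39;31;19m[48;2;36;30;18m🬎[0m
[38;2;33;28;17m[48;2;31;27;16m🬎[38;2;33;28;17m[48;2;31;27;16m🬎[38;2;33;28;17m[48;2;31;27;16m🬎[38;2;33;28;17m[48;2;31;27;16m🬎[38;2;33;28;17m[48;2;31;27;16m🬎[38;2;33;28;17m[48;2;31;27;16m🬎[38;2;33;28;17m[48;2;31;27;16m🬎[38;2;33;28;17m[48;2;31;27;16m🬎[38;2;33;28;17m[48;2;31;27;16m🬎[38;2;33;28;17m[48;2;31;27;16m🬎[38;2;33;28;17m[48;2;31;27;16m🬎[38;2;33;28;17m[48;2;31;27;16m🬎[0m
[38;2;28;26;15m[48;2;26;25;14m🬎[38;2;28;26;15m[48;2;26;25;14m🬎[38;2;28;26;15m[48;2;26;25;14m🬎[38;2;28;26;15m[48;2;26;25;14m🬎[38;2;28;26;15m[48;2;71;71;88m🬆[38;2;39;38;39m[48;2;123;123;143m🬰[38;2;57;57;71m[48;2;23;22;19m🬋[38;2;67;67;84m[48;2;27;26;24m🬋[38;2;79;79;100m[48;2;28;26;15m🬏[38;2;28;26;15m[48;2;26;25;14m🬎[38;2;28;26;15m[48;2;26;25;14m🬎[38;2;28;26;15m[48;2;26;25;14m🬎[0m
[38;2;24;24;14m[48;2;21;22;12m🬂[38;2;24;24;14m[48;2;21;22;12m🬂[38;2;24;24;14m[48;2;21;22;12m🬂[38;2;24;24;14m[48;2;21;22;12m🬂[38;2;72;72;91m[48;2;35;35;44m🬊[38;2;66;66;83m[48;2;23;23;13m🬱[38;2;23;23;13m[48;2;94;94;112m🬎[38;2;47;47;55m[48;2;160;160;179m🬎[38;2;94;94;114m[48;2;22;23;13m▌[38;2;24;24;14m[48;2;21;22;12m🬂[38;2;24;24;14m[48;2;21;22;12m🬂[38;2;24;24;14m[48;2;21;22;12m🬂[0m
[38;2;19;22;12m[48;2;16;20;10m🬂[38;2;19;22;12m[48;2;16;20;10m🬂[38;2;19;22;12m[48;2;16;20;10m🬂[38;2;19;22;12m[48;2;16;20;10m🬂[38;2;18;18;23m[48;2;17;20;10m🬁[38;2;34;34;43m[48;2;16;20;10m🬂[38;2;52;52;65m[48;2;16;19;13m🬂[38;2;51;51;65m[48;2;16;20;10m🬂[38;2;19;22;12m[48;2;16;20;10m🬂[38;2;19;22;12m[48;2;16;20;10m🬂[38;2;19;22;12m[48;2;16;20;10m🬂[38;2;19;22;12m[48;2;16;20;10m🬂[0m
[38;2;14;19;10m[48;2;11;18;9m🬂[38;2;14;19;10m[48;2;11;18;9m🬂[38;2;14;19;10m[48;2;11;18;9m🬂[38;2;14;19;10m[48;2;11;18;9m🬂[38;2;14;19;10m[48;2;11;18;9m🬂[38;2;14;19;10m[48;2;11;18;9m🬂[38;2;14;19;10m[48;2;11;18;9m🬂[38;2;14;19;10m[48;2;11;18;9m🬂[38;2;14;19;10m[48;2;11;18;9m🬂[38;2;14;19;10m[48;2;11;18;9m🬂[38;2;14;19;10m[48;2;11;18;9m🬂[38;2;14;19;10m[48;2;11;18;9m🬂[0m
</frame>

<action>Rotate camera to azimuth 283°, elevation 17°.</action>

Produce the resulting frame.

<frame>
[38;2;39;31;19m[48;2;36;30;18m🬎[38;2;39;31;19m[48;2;36;30;18m🬎[38;2;39;31;19m[48;2;36;30;18m🬎[38;2;39;31;19m[48;2;36;30;18m🬎[38;2;39;31;19m[48;2;36;30;18m🬎[38;2;39;31;19m[48;2;36;30;18m🬎[38;2;39;31;19m[48;2;36;30;18m🬎[38;2;39;31;19m[48;2;36;30;18m🬎[38;2;39;31;19m[48;2;36;30;18m🬎[38;2;39;31;19m[48;2;36;30;18m🬎[38;2;39;31;19m[48;2;36;30;18m🬎[38;2;39;31;19m[48;2;36;30;18m🬎[0m
[38;2;33;28;17m[48;2;31;27;16m🬎[38;2;33;28;17m[48;2;31;27;16m🬎[38;2;33;28;17m[48;2;31;27;16m🬎[38;2;33;28;17m[48;2;31;27;16m🬎[38;2;33;28;17m[48;2;31;27;16m🬎[38;2;33;28;17m[48;2;31;27;16m🬎[38;2;33;28;17m[48;2;31;27;16m🬎[38;2;33;28;17m[48;2;31;27;16m🬎[38;2;33;28;17m[48;2;31;27;16m🬎[38;2;33;28;17m[48;2;31;27;16m🬎[38;2;33;28;17m[48;2;31;27;16m🬎[38;2;33;28;17m[48;2;31;27;16m🬎[0m
[38;2;28;26;15m[48;2;26;25;14m🬎[38;2;28;26;15m[48;2;26;25;14m🬎[38;2;28;26;15m[48;2;26;25;14m🬎[38;2;28;26;15m[48;2;26;25;14m🬎[38;2;28;26;15m[48;2;78;78;96m🬎[38;2;30;28;21m[48;2;140;140;156m🬬[38;2;28;26;15m[48;2;18;18;23m🬎[38;2;26;24;17m[48;2;39;39;49m🬝[38;2;80;80;100m[48;2;28;26;15m🬏[38;2;28;26;15m[48;2;26;25;14m🬎[38;2;28;26;15m[48;2;26;25;14m🬎[38;2;28;26;15m[48;2;26;25;14m🬎[0m
[38;2;24;24;14m[48;2;21;22;12m🬂[38;2;24;24;14m[48;2;21;22;12m🬂[38;2;24;24;14m[48;2;21;22;12m🬂[38;2;24;24;14m[48;2;21;22;12m🬂[38;2;53;53;67m[48;2;21;22;24m🬁[38;2;70;70;88m[48;2;19;19;24m🬂[38;2;74;74;92m[48;2;25;25;31m🬂[38;2;111;111;129m[48;2;29;29;36m🬂[38;2;141;141;159m[48;2;25;26;20m🬀[38;2;24;24;14m[48;2;21;22;12m🬂[38;2;24;24;14m[48;2;21;22;12m🬂[38;2;24;24;14m[48;2;21;22;12m🬂[0m
[38;2;19;22;12m[48;2;16;20;10m🬂[38;2;19;22;12m[48;2;16;20;10m🬂[38;2;19;22;12m[48;2;16;20;10m🬂[38;2;19;22;12m[48;2;16;20;10m🬂[38;2;19;22;12m[48;2;16;20;10m🬂[38;2;19;22;12m[48;2;16;20;10m🬂[38;2;19;22;12m[48;2;16;20;10m🬂[38;2;19;22;12m[48;2;16;20;10m🬂[38;2;19;22;12m[48;2;16;20;10m🬂[38;2;19;22;12m[48;2;16;20;10m🬂[38;2;19;22;12m[48;2;16;20;10m🬂[38;2;19;22;12m[48;2;16;20;10m🬂[0m
[38;2;14;19;10m[48;2;11;18;9m🬂[38;2;14;19;10m[48;2;11;18;9m🬂[38;2;14;19;10m[48;2;11;18;9m🬂[38;2;14;19;10m[48;2;11;18;9m🬂[38;2;14;19;10m[48;2;11;18;9m🬂[38;2;14;19;10m[48;2;11;18;9m🬂[38;2;14;19;10m[48;2;11;18;9m🬂[38;2;14;19;10m[48;2;11;18;9m🬂[38;2;14;19;10m[48;2;11;18;9m🬂[38;2;14;19;10m[48;2;11;18;9m🬂[38;2;14;19;10m[48;2;11;18;9m🬂[38;2;14;19;10m[48;2;11;18;9m🬂[0m
</frame>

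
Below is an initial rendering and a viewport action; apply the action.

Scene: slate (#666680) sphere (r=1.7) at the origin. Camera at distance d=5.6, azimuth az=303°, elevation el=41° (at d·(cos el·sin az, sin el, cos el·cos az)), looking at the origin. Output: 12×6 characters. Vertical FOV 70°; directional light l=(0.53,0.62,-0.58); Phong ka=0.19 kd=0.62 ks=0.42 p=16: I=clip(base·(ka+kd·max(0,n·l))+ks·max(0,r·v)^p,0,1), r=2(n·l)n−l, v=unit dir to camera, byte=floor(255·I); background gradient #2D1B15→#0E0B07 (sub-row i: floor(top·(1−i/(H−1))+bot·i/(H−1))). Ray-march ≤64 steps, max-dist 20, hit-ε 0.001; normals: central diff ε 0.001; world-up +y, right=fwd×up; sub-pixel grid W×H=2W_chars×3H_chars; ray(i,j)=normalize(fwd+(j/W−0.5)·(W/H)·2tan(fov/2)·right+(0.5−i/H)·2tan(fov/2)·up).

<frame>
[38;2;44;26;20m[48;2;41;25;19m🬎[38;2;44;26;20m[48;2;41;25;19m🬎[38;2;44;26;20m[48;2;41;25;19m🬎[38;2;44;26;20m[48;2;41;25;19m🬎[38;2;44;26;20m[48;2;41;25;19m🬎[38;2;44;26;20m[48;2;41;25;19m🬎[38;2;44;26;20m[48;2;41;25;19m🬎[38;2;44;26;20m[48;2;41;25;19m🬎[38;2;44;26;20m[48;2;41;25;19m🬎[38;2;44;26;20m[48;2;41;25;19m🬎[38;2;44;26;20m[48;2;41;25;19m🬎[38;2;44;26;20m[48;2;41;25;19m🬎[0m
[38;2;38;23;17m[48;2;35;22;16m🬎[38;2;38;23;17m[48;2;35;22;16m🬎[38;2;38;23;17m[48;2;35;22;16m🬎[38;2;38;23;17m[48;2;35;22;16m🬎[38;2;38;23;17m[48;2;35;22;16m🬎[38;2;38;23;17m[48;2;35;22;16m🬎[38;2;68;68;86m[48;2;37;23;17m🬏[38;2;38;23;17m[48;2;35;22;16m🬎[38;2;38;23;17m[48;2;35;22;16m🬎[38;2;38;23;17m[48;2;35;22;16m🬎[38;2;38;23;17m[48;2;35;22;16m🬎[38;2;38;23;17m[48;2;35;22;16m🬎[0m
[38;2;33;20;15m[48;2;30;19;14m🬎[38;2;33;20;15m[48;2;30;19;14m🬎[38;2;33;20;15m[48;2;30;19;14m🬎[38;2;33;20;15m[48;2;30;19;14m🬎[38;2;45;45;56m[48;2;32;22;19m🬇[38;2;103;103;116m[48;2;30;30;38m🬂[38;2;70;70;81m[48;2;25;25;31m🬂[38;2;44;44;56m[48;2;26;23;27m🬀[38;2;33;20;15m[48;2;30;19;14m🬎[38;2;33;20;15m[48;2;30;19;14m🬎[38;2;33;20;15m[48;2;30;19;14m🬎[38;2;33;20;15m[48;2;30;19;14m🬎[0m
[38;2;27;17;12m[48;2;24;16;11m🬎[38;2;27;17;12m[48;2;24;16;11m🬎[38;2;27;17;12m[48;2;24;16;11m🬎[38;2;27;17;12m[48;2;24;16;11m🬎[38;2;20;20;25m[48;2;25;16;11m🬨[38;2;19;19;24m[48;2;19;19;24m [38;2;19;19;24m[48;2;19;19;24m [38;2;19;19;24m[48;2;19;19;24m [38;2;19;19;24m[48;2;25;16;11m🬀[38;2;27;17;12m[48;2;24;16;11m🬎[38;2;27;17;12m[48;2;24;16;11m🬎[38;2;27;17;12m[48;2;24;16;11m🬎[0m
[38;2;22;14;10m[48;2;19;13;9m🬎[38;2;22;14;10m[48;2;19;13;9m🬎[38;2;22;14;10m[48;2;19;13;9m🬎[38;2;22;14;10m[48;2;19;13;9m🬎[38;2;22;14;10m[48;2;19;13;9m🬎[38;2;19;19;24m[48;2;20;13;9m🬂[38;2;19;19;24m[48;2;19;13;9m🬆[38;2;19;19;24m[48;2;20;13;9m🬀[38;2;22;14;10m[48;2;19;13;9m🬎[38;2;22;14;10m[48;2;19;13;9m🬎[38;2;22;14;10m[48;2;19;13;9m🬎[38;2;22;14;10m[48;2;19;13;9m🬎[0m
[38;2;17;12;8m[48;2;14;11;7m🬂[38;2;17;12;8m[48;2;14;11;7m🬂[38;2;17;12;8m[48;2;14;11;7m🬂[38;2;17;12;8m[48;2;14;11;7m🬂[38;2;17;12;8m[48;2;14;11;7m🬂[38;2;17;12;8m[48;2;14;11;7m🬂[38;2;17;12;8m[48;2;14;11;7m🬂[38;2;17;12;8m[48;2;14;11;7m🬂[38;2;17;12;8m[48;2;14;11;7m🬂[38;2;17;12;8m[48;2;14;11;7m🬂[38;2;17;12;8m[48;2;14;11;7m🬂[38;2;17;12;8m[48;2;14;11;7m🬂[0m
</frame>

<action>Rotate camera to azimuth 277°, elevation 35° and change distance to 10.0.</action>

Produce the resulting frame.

<frame>
[38;2;44;26;20m[48;2;41;25;19m🬎[38;2;44;26;20m[48;2;41;25;19m🬎[38;2;44;26;20m[48;2;41;25;19m🬎[38;2;44;26;20m[48;2;41;25;19m🬎[38;2;44;26;20m[48;2;41;25;19m🬎[38;2;44;26;20m[48;2;41;25;19m🬎[38;2;44;26;20m[48;2;41;25;19m🬎[38;2;44;26;20m[48;2;41;25;19m🬎[38;2;44;26;20m[48;2;41;25;19m🬎[38;2;44;26;20m[48;2;41;25;19m🬎[38;2;44;26;20m[48;2;41;25;19m🬎[38;2;44;26;20m[48;2;41;25;19m🬎[0m
[38;2;38;23;17m[48;2;35;22;16m🬎[38;2;38;23;17m[48;2;35;22;16m🬎[38;2;38;23;17m[48;2;35;22;16m🬎[38;2;38;23;17m[48;2;35;22;16m🬎[38;2;38;23;17m[48;2;35;22;16m🬎[38;2;38;23;17m[48;2;35;22;16m🬎[38;2;38;23;17m[48;2;35;22;16m🬎[38;2;38;23;17m[48;2;35;22;16m🬎[38;2;38;23;17m[48;2;35;22;16m🬎[38;2;38;23;17m[48;2;35;22;16m🬎[38;2;38;23;17m[48;2;35;22;16m🬎[38;2;38;23;17m[48;2;35;22;16m🬎[0m
[38;2;33;20;15m[48;2;30;19;14m🬎[38;2;33;20;15m[48;2;30;19;14m🬎[38;2;33;20;15m[48;2;30;19;14m🬎[38;2;33;20;15m[48;2;30;19;14m🬎[38;2;33;20;15m[48;2;30;19;14m🬎[38;2;32;20;15m[48;2;61;61;73m🬝[38;2;62;62;77m[48;2;30;22;22m🬃[38;2;33;20;15m[48;2;30;19;14m🬎[38;2;33;20;15m[48;2;30;19;14m🬎[38;2;33;20;15m[48;2;30;19;14m🬎[38;2;33;20;15m[48;2;30;19;14m🬎[38;2;33;20;15m[48;2;30;19;14m🬎[0m
[38;2;27;17;12m[48;2;24;16;11m🬎[38;2;27;17;12m[48;2;24;16;11m🬎[38;2;27;17;12m[48;2;24;16;11m🬎[38;2;27;17;12m[48;2;24;16;11m🬎[38;2;27;17;12m[48;2;24;16;11m🬎[38;2;41;41;51m[48;2;23;18;17m🬀[38;2;19;19;24m[48;2;24;16;11m🬝[38;2;19;19;24m[48;2;25;16;11m🬀[38;2;27;17;12m[48;2;24;16;11m🬎[38;2;27;17;12m[48;2;24;16;11m🬎[38;2;27;17;12m[48;2;24;16;11m🬎[38;2;27;17;12m[48;2;24;16;11m🬎[0m
[38;2;22;14;10m[48;2;19;13;9m🬎[38;2;22;14;10m[48;2;19;13;9m🬎[38;2;22;14;10m[48;2;19;13;9m🬎[38;2;22;14;10m[48;2;19;13;9m🬎[38;2;22;14;10m[48;2;19;13;9m🬎[38;2;22;14;10m[48;2;19;13;9m🬎[38;2;22;14;10m[48;2;19;13;9m🬎[38;2;22;14;10m[48;2;19;13;9m🬎[38;2;22;14;10m[48;2;19;13;9m🬎[38;2;22;14;10m[48;2;19;13;9m🬎[38;2;22;14;10m[48;2;19;13;9m🬎[38;2;22;14;10m[48;2;19;13;9m🬎[0m
[38;2;17;12;8m[48;2;14;11;7m🬂[38;2;17;12;8m[48;2;14;11;7m🬂[38;2;17;12;8m[48;2;14;11;7m🬂[38;2;17;12;8m[48;2;14;11;7m🬂[38;2;17;12;8m[48;2;14;11;7m🬂[38;2;17;12;8m[48;2;14;11;7m🬂[38;2;17;12;8m[48;2;14;11;7m🬂[38;2;17;12;8m[48;2;14;11;7m🬂[38;2;17;12;8m[48;2;14;11;7m🬂[38;2;17;12;8m[48;2;14;11;7m🬂[38;2;17;12;8m[48;2;14;11;7m🬂[38;2;17;12;8m[48;2;14;11;7m🬂[0m
</frame>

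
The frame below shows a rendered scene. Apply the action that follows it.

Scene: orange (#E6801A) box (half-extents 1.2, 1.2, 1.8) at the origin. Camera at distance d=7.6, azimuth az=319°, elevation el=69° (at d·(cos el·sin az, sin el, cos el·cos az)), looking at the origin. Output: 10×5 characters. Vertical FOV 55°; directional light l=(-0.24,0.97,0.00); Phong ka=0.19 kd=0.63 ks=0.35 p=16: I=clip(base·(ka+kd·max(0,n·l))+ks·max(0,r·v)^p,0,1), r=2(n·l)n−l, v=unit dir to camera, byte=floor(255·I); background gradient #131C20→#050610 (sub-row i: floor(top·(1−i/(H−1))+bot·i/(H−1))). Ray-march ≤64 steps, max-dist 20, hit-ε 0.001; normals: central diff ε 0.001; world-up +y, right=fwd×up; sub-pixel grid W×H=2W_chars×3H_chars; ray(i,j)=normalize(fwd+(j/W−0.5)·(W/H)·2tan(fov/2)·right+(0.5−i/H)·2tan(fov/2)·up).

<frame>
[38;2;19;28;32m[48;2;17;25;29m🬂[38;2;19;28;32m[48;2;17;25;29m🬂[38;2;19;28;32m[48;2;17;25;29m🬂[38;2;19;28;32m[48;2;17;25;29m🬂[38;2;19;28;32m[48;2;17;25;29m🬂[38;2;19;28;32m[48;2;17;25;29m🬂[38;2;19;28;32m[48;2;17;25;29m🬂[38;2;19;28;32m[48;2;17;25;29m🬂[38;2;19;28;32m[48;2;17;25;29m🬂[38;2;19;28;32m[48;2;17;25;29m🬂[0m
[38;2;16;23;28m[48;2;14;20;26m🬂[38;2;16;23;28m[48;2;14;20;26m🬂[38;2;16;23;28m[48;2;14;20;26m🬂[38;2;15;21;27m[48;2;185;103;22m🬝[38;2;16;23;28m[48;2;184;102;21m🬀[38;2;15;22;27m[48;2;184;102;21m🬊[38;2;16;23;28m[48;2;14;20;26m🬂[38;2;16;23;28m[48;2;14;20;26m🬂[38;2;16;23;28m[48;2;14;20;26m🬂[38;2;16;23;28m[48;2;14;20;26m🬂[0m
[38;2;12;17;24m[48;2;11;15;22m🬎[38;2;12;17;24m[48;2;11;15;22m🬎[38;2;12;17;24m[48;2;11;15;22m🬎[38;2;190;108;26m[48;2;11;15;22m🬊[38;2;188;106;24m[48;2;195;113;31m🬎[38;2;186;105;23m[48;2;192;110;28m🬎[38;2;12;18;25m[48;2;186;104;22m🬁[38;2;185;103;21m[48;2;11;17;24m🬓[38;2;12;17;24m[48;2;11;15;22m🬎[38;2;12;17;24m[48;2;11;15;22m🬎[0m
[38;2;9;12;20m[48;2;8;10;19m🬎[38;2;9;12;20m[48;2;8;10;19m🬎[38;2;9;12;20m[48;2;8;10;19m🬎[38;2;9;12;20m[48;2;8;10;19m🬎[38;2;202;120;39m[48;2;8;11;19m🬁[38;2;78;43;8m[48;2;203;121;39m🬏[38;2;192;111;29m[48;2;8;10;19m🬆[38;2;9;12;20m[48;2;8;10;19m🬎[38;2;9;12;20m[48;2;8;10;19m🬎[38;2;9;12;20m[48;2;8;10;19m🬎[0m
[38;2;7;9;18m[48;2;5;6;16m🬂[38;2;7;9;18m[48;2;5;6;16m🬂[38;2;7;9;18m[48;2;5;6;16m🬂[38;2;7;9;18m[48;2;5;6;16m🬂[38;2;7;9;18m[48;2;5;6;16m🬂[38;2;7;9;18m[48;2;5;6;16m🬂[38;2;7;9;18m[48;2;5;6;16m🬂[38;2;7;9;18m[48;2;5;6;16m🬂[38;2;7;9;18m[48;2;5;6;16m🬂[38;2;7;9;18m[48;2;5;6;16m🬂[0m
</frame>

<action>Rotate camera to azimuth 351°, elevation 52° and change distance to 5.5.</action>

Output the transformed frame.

<frame>
[38;2;19;28;32m[48;2;17;25;29m🬂[38;2;19;28;32m[48;2;17;25;29m🬂[38;2;19;28;32m[48;2;17;25;29m🬂[38;2;19;28;32m[48;2;17;25;29m🬂[38;2;19;28;32m[48;2;17;25;29m🬂[38;2;18;27;31m[48;2;184;102;20m🬎[38;2;184;102;20m[48;2;18;26;30m🬏[38;2;19;28;32m[48;2;17;25;29m🬂[38;2;19;28;32m[48;2;17;25;29m🬂[38;2;19;28;32m[48;2;17;25;29m🬂[0m
[38;2;16;23;28m[48;2;14;20;26m🬂[38;2;16;23;28m[48;2;14;20;26m🬂[38;2;16;23;28m[48;2;14;20;26m🬂[38;2;184;102;20m[48;2;15;21;27m▐[38;2;184;102;20m[48;2;184;102;20m [38;2;184;102;20m[48;2;184;102;20m [38;2;184;102;20m[48;2;16;23;28m🬺[38;2;16;23;28m[48;2;14;20;26m🬂[38;2;16;23;28m[48;2;14;20;26m🬂[38;2;16;23;28m[48;2;14;20;26m🬂[0m
[38;2;12;17;24m[48;2;11;15;22m🬎[38;2;12;17;24m[48;2;11;15;22m🬎[38;2;12;17;24m[48;2;11;15;22m🬎[38;2;11;16;23m[48;2;185;103;21m▌[38;2;184;102;21m[48;2;185;104;22m🬎[38;2;184;102;20m[48;2;185;103;21m🬎[38;2;184;102;20m[48;2;184;103;21m🬬[38;2;184;102;20m[48;2;12;17;24m🬲[38;2;12;17;24m[48;2;11;15;22m🬎[38;2;12;17;24m[48;2;11;15;22m🬎[0m
[38;2;9;12;20m[48;2;8;10;19m🬎[38;2;9;12;20m[48;2;8;10;19m🬎[38;2;9;12;20m[48;2;8;10;19m🬎[38;2;191;109;27m[48;2;17;14;16m🬉[38;2;189;107;26m[48;2;43;24;4m🬎[38;2;187;105;23m[48;2;43;24;4m🬎[38;2;185;103;21m[48;2;43;24;4m🬆[38;2;184;102;21m[48;2;34;20;7m🬂[38;2;9;12;20m[48;2;8;10;19m🬎[38;2;9;12;20m[48;2;8;10;19m🬎[0m
[38;2;7;9;18m[48;2;5;6;16m🬂[38;2;7;9;18m[48;2;5;6;16m🬂[38;2;7;9;18m[48;2;5;6;16m🬂[38;2;43;24;4m[48;2;5;7;16m🬁[38;2;43;24;4m[48;2;5;6;16m🬎[38;2;43;24;4m[48;2;5;6;16m🬎[38;2;43;24;4m[48;2;5;6;16m🬆[38;2;43;24;4m[48;2;5;7;16m🬀[38;2;7;9;18m[48;2;5;6;16m🬂[38;2;7;9;18m[48;2;5;6;16m🬂[0m
</frame>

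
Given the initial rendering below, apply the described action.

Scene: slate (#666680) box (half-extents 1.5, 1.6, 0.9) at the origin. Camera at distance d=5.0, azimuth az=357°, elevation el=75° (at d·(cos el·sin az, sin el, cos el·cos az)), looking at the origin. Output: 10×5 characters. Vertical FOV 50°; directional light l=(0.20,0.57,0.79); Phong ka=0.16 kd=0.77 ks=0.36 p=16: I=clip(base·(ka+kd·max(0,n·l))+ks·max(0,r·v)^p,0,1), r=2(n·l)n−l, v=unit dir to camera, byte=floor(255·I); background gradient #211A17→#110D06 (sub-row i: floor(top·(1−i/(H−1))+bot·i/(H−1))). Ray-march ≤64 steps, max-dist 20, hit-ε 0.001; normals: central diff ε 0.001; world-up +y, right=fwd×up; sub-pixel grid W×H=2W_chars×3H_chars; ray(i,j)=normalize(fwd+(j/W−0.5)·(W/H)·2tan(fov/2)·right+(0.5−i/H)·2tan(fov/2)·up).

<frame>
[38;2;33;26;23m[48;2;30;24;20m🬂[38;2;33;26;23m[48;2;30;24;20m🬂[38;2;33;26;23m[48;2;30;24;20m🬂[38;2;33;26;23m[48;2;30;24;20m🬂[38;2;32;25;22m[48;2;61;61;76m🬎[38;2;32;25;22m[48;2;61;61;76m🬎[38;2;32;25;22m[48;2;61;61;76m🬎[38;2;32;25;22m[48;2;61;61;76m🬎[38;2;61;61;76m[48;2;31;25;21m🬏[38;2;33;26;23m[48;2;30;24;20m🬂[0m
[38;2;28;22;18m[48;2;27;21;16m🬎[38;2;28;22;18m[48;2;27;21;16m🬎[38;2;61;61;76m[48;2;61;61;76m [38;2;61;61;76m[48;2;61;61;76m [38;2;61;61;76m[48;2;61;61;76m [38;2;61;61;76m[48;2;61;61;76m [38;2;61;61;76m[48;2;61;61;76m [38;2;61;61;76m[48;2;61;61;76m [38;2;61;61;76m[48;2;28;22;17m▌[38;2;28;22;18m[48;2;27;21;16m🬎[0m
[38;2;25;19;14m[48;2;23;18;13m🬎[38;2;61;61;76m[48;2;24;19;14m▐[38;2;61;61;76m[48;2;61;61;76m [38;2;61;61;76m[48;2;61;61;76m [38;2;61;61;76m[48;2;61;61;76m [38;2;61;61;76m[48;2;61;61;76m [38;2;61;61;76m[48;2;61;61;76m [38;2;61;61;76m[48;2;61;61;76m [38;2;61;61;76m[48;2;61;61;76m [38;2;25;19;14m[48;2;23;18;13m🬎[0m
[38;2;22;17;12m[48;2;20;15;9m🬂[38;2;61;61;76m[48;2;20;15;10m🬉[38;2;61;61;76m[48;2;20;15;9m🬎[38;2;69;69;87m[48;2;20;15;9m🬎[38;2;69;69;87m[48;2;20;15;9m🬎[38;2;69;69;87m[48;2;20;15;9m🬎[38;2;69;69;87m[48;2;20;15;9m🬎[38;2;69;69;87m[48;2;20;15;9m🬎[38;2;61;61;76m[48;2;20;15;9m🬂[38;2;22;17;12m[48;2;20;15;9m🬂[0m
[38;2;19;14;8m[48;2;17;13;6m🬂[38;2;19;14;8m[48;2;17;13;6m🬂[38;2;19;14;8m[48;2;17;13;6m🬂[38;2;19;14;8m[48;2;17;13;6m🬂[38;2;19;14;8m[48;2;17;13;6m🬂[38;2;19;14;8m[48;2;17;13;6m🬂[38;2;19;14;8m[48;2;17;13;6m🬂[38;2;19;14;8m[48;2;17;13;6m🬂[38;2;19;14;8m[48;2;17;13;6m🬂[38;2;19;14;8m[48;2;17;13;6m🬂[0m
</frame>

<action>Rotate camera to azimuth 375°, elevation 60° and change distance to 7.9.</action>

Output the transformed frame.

<frame>
[38;2;33;26;23m[48;2;30;24;20m🬂[38;2;33;26;23m[48;2;30;24;20m🬂[38;2;33;26;23m[48;2;30;24;20m🬂[38;2;33;26;23m[48;2;30;24;20m🬂[38;2;33;26;23m[48;2;30;24;20m🬂[38;2;33;26;23m[48;2;30;24;20m🬂[38;2;33;26;23m[48;2;30;24;20m🬂[38;2;33;26;23m[48;2;30;24;20m🬂[38;2;33;26;23m[48;2;30;24;20m🬂[38;2;33;26;23m[48;2;30;24;20m🬂[0m
[38;2;28;22;18m[48;2;27;21;16m🬎[38;2;28;22;18m[48;2;27;21;16m🬎[38;2;28;22;18m[48;2;27;21;16m🬎[38;2;61;61;76m[48;2;28;22;18m🬦[38;2;29;23;19m[48;2;61;61;76m🬂[38;2;29;23;19m[48;2;61;61;76m🬂[38;2;28;22;18m[48;2;61;61;76m🬎[38;2;28;22;18m[48;2;27;21;16m🬎[38;2;28;22;18m[48;2;27;21;16m🬎[38;2;28;22;18m[48;2;27;21;16m🬎[0m
[38;2;25;19;14m[48;2;23;18;13m🬎[38;2;25;19;14m[48;2;23;18;13m🬎[38;2;25;19;14m[48;2;23;18;13m🬎[38;2;71;71;89m[48;2;23;18;13m🬬[38;2;61;61;76m[48;2;78;78;98m🬎[38;2;61;61;76m[48;2;78;78;98m🬎[38;2;61;61;76m[48;2;78;78;98m🬬[38;2;25;19;14m[48;2;23;18;13m🬎[38;2;25;19;14m[48;2;23;18;13m🬎[38;2;25;19;14m[48;2;23;18;13m🬎[0m
[38;2;22;17;12m[48;2;20;15;9m🬂[38;2;22;17;12m[48;2;20;15;9m🬂[38;2;22;17;12m[48;2;20;15;9m🬂[38;2;78;78;98m[48;2;20;15;10m🬁[38;2;78;78;98m[48;2;20;15;9m🬊[38;2;78;78;98m[48;2;20;15;9m🬎[38;2;78;78;98m[48;2;20;15;9m🬆[38;2;22;17;12m[48;2;20;15;9m🬂[38;2;22;17;12m[48;2;20;15;9m🬂[38;2;22;17;12m[48;2;20;15;9m🬂[0m
[38;2;19;14;8m[48;2;17;13;6m🬂[38;2;19;14;8m[48;2;17;13;6m🬂[38;2;19;14;8m[48;2;17;13;6m🬂[38;2;19;14;8m[48;2;17;13;6m🬂[38;2;19;14;8m[48;2;17;13;6m🬂[38;2;19;14;8m[48;2;17;13;6m🬂[38;2;19;14;8m[48;2;17;13;6m🬂[38;2;19;14;8m[48;2;17;13;6m🬂[38;2;19;14;8m[48;2;17;13;6m🬂[38;2;19;14;8m[48;2;17;13;6m🬂[0m
</frame>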